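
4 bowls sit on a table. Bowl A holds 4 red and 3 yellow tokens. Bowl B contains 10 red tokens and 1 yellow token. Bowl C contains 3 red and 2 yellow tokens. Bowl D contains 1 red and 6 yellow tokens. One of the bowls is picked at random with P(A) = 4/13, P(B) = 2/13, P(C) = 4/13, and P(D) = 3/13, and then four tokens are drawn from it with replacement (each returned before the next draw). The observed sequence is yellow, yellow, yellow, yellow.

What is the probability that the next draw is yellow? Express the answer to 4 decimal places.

0.8007

Under each hypothesis, the probability of the observed sequence is: P(data | bowl A) = (3/7)(3/7)(3/7)(3/7) = 0.033736; P(data | bowl B) = (1/11)(1/11)(1/11)(1/11) = 6.8301e-05; P(data | bowl C) = (2/5)(2/5)(2/5)(2/5) = 0.0256; P(data | bowl D) = (6/7)(6/7)(6/7)(6/7) = 0.53978.
Multiplying each by its prior: 4/13 · 0.033736 = 0.01038, 2/13 · 6.8301e-05 = 1.0508e-05, 4/13 · 0.0256 = 0.0078769, 3/13 · 0.53978 = 0.12456; summing to 0.14283.
Normalising, the posterior is P(bowl A | data) = 0.072675, P(bowl B | data) = 7.3569e-05, P(bowl C | data) = 0.055148, P(bowl D | data) = 0.8721.
So P(yellow next | data) = Σ P(yellow next | H) P(H | data) = (3/7)(0.072675) + (1/11)(7.3569e-05) + (2/5)(0.055148) + (6/7)(0.8721) = 0.80073.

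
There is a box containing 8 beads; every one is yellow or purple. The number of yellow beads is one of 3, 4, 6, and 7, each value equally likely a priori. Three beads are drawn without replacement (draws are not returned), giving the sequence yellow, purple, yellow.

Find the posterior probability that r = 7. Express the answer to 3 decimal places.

For each hypothesis, P(data | H) works out to: P(data | r = 3) = (3/8)(5/7)(2/6) = 5/56; P(data | r = 4) = (4/8)(4/7)(3/6) = 1/7; P(data | r = 6) = (6/8)(2/7)(5/6) = 5/28; P(data | r = 7) = (7/8)(1/7)(6/6) = 1/8.
Multiplying each by its prior: 1/4 · 5/56 = 5/224, 1/4 · 1/7 = 1/28, 1/4 · 5/28 = 5/112, 1/4 · 1/8 = 1/32; these sum to 15/112.
By Bayes' rule, P(r = 7 | data) = (1/32) / (15/112) = 7/30.

0.233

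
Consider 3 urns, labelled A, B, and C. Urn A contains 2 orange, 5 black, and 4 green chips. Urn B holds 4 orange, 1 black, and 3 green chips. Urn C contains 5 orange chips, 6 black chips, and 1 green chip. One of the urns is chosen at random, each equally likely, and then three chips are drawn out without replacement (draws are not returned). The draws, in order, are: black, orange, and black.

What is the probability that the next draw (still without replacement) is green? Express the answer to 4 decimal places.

The likelihood of the observed sequence under each hypothesis: P(data | urn A) = (5/11)(2/10)(4/9) = 0.040404; P(data | urn B) = (1/8)(4/7)(0/6) = 0; P(data | urn C) = (6/12)(5/11)(5/10) = 0.11364.
Multiplying each by its prior: 1/3 · 0.040404 = 0.013468, 1/3 · 0 = 0, 1/3 · 0.11364 = 0.037879; with total 0.051347.
Dividing through by the total gives posterior P(urn A | data) = 0.2623, P(urn B | data) = 0, P(urn C | data) = 0.7377.
Averaging over the posterior, P(green next | data) = (1/2)(0.2623) + (1/9)(0.7377) = 0.21311.

0.2131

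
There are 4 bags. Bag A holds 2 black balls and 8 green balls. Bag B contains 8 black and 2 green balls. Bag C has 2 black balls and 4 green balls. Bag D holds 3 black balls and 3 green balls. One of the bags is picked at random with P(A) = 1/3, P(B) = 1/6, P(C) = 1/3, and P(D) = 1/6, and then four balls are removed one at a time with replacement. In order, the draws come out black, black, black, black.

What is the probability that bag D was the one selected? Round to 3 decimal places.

The likelihood of the observed sequence under each hypothesis: P(data | bag A) = (2/10)(2/10)(2/10)(2/10) = 0.0016; P(data | bag B) = (8/10)(8/10)(8/10)(8/10) = 0.4096; P(data | bag C) = (2/6)(2/6)(2/6)(2/6) = 0.012346; P(data | bag D) = (3/6)(3/6)(3/6)(3/6) = 0.0625.
Weighting by the prior gives 1/3 · 0.0016 = 0.00053333, 1/6 · 0.4096 = 0.068267, 1/3 · 0.012346 = 0.0041152, 1/6 · 0.0625 = 0.010417; summing to 0.083332.
Therefore the posterior P(bag D | data) = (0.010417) / (0.083332) = 0.125.

0.125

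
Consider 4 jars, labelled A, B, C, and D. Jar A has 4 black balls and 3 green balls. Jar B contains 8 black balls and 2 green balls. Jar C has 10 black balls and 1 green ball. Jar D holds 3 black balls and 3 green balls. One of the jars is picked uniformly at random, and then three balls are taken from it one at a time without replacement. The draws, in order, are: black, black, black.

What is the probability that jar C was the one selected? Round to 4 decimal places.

For each hypothesis, P(data | H) works out to: P(data | jar A) = (4/7)(3/6)(2/5) = 0.11429; P(data | jar B) = (8/10)(7/9)(6/8) = 0.46667; P(data | jar C) = (10/11)(9/10)(8/9) = 0.72727; P(data | jar D) = (3/6)(2/5)(1/4) = 0.05.
Multiplying each by its prior: 1/4 · 0.11429 = 0.028571, 1/4 · 0.46667 = 0.11667, 1/4 · 0.72727 = 0.18182, 1/4 · 0.05 = 0.0125; with total 0.33956.
So P(jar C | data) = (0.18182) / (0.33956) = 0.53546.

0.5355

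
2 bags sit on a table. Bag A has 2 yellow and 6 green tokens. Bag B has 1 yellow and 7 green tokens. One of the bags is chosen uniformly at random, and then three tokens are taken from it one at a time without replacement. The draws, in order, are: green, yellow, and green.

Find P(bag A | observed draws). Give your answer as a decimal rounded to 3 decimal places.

0.588

Compute the likelihood of the observed sequence for each case: P(data | bag A) = (6/8)(2/7)(5/6) = 5/28; P(data | bag B) = (7/8)(1/7)(6/6) = 1/8.
The prior-weighted likelihoods are 1/2 · 5/28 = 5/56, 1/2 · 1/8 = 1/16; summing to 17/112.
Hence P(bag A | data) = (5/56) / (17/112) = 10/17.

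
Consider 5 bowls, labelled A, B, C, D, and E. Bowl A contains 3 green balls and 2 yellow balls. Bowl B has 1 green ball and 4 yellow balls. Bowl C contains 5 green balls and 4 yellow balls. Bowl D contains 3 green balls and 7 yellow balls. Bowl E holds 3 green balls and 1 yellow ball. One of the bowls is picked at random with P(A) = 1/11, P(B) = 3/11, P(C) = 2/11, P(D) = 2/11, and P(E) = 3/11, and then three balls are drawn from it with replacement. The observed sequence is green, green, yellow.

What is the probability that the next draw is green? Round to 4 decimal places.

0.5764

For each hypothesis, P(data | H) works out to: P(data | bowl A) = (3/5)(3/5)(2/5) = 0.144; P(data | bowl B) = (1/5)(1/5)(4/5) = 0.032; P(data | bowl C) = (5/9)(5/9)(4/9) = 0.13717; P(data | bowl D) = (3/10)(3/10)(7/10) = 0.063; P(data | bowl E) = (3/4)(3/4)(1/4) = 0.14062.
The prior-weighted likelihoods are 1/11 · 0.144 = 0.013091, 3/11 · 0.032 = 0.0087273, 2/11 · 0.13717 = 0.024941, 2/11 · 0.063 = 0.011455, 3/11 · 0.14062 = 0.038352; these sum to 0.096566.
Dividing through by the total gives posterior P(bowl A | data) = 0.13556, P(bowl B | data) = 0.090376, P(bowl C | data) = 0.25828, P(bowl D | data) = 0.11862, P(bowl E | data) = 0.39716.
Averaging over the posterior, P(green next | data) = (3/5)(0.13556) + (1/5)(0.090376) + (5/9)(0.25828) + (3/10)(0.11862) + (3/4)(0.39716) = 0.57636.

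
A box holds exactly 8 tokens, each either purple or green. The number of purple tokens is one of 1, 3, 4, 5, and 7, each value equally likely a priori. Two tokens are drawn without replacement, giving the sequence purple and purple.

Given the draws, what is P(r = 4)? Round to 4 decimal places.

The likelihood of the observed sequence under each hypothesis: P(data | r = 1) = (1/8)(0/7) = 0; P(data | r = 3) = (3/8)(2/7) = 3/28; P(data | r = 4) = (4/8)(3/7) = 3/14; P(data | r = 5) = (5/8)(4/7) = 5/14; P(data | r = 7) = (7/8)(6/7) = 3/4.
The prior-weighted likelihoods are 1/5 · 0 = 0, 1/5 · 3/28 = 3/140, 1/5 · 3/14 = 3/70, 1/5 · 5/14 = 1/14, 1/5 · 3/4 = 3/20; summing to 2/7.
Therefore the posterior P(r = 4 | data) = (3/70) / (2/7) = 3/20.

0.1500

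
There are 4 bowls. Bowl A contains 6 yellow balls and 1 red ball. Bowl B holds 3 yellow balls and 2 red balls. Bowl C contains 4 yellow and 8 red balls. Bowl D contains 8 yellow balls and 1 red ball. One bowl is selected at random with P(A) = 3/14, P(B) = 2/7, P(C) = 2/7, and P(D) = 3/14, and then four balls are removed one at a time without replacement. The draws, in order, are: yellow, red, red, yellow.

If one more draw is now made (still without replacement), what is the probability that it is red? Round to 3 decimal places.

0.271

For each hypothesis, P(data | H) works out to: P(data | bowl A) = (6/7)(1/6)(0/5) = 0; P(data | bowl B) = (3/5)(2/4)(1/3)(2/2) = 1/10; P(data | bowl C) = (4/12)(8/11)(7/10)(3/9) = 28/495; P(data | bowl D) = (8/9)(1/8)(0/7) = 0.
The prior-weighted likelihoods are 3/14 · 0 = 0, 2/7 · 1/10 = 1/35, 2/7 · 28/495 = 8/495, 3/14 · 0 = 0; these sum to 31/693.
Normalising, the posterior is P(bowl A | data) = 0, P(bowl B | data) = 99/155, P(bowl C | data) = 56/155, P(bowl D | data) = 0.
Averaging over the posterior, P(red next | data) = (0)(99/155) + (3/4)(56/155) = 42/155.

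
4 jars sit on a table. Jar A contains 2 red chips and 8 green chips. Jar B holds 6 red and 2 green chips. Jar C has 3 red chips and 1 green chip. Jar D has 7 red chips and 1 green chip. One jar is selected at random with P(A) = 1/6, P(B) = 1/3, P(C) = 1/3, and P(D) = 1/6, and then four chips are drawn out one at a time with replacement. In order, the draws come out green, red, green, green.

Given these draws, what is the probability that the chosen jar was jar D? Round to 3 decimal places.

0.011

For each hypothesis, P(data | H) works out to: P(data | jar A) = (8/10)(2/10)(8/10)(8/10) = 0.1024; P(data | jar B) = (2/8)(6/8)(2/8)(2/8) = 0.011719; P(data | jar C) = (1/4)(3/4)(1/4)(1/4) = 0.011719; P(data | jar D) = (1/8)(7/8)(1/8)(1/8) = 0.001709.
Weighting by the prior gives 1/6 · 0.1024 = 0.017067, 1/3 · 0.011719 = 0.0039062, 1/3 · 0.011719 = 0.0039062, 1/6 · 0.001709 = 0.00028483; with total 0.025164.
So P(jar D | data) = (0.00028483) / (0.025164) = 0.011319.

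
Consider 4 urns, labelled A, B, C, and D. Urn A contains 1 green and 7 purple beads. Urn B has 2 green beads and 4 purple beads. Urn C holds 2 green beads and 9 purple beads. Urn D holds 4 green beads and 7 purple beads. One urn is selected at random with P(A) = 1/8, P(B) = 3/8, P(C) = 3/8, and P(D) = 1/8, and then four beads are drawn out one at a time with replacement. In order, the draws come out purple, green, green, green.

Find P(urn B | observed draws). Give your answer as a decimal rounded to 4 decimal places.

0.6115

Compute the likelihood of the observed sequence for each case: P(data | urn A) = (7/8)(1/8)(1/8)(1/8) = 0.001709; P(data | urn B) = (4/6)(2/6)(2/6)(2/6) = 0.024691; P(data | urn C) = (9/11)(2/11)(2/11)(2/11) = 0.0049177; P(data | urn D) = (7/11)(4/11)(4/11)(4/11) = 0.030599.
The prior-weighted likelihoods are 1/8 · 0.001709 = 0.00021362, 3/8 · 0.024691 = 0.0092593, 3/8 · 0.0049177 = 0.0018441, 1/8 · 0.030599 = 0.0038249; these sum to 0.015142.
By Bayes' rule, P(urn B | data) = (0.0092593) / (0.015142) = 0.6115.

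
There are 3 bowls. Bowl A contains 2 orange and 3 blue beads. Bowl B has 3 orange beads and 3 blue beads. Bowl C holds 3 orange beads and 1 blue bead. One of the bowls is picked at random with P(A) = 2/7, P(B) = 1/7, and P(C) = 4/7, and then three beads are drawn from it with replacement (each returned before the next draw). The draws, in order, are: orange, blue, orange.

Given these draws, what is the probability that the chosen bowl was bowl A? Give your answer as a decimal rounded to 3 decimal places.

0.218

Compute the likelihood of the observed sequence for each case: P(data | bowl A) = (2/5)(3/5)(2/5) = 0.096; P(data | bowl B) = (3/6)(3/6)(3/6) = 0.125; P(data | bowl C) = (3/4)(1/4)(3/4) = 0.14062.
Weighting by the prior gives 2/7 · 0.096 = 0.027429, 1/7 · 0.125 = 0.017857, 4/7 · 0.14062 = 0.080357; summing to 0.12564.
By Bayes' rule, P(bowl A | data) = (0.027429) / (0.12564) = 0.21831.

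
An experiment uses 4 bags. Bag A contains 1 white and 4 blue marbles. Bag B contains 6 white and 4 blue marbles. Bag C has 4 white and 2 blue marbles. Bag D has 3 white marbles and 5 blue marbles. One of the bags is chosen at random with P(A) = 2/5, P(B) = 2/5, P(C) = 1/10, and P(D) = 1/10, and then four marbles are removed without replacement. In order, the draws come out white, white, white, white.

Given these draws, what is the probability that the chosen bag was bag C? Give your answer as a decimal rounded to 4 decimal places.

Compute the likelihood of the observed sequence for each case: P(data | bag A) = (1/5)(0/4) = 0; P(data | bag B) = (6/10)(5/9)(4/8)(3/7) = 0.071429; P(data | bag C) = (4/6)(3/5)(2/4)(1/3) = 0.066667; P(data | bag D) = (3/8)(2/7)(1/6)(0/5) = 0.
Multiplying each by its prior: 2/5 · 0 = 0, 2/5 · 0.071429 = 0.028571, 1/10 · 0.066667 = 0.0066667, 1/10 · 0 = 0; with total 0.035238.
By Bayes' rule, P(bag C | data) = (0.0066667) / (0.035238) = 0.18919.

0.1892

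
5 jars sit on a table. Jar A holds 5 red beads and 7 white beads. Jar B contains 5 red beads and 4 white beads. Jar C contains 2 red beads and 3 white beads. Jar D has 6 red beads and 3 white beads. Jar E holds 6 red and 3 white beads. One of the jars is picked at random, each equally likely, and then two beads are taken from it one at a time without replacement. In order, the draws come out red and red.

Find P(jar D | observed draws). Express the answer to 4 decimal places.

The likelihood of the observed sequence under each hypothesis: P(data | jar A) = (5/12)(4/11) = 0.15152; P(data | jar B) = (5/9)(4/8) = 0.27778; P(data | jar C) = (2/5)(1/4) = 0.1; P(data | jar D) = (6/9)(5/8) = 0.41667; P(data | jar E) = (6/9)(5/8) = 0.41667.
The prior-weighted likelihoods are 1/5 · 0.15152 = 0.030303, 1/5 · 0.27778 = 0.055556, 1/5 · 0.1 = 0.02, 1/5 · 0.41667 = 0.083333, 1/5 · 0.41667 = 0.083333; with total 0.27253.
Hence P(jar D | data) = (0.083333) / (0.27253) = 0.30578.

0.3058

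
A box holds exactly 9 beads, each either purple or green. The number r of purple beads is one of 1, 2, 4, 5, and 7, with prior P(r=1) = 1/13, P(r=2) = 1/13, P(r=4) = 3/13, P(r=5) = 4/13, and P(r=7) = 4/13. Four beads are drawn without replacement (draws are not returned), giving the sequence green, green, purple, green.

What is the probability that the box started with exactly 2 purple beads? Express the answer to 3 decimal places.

0.215

The likelihood of the observed sequence under each hypothesis: P(data | r = 1) = (8/9)(7/8)(1/7)(6/6) = 0.11111; P(data | r = 2) = (7/9)(6/8)(2/7)(5/6) = 0.13889; P(data | r = 4) = (5/9)(4/8)(4/7)(3/6) = 0.079365; P(data | r = 5) = (4/9)(3/8)(5/7)(2/6) = 0.039683; P(data | r = 7) = (2/9)(1/8)(7/7)(0/6) = 0.
The prior-weighted likelihoods are 1/13 · 0.11111 = 0.008547, 1/13 · 0.13889 = 0.010684, 3/13 · 0.079365 = 0.018315, 4/13 · 0.039683 = 0.01221, 4/13 · 0 = 0; with total 0.049756.
Therefore the posterior P(r = 2 | data) = (0.010684) / (0.049756) = 0.21472.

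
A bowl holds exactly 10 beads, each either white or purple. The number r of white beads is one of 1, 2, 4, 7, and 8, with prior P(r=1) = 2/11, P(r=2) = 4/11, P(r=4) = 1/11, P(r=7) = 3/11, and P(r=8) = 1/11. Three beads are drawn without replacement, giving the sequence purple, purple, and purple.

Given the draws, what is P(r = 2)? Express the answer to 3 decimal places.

Under each hypothesis, the probability of the observed sequence is: P(data | r = 1) = (9/10)(8/9)(7/8) = 7/10; P(data | r = 2) = (8/10)(7/9)(6/8) = 7/15; P(data | r = 4) = (6/10)(5/9)(4/8) = 1/6; P(data | r = 7) = (3/10)(2/9)(1/8) = 1/120; P(data | r = 8) = (2/10)(1/9)(0/8) = 0.
The prior-weighted likelihoods are 2/11 · 7/10 = 7/55, 4/11 · 7/15 = 28/165, 1/11 · 1/6 = 1/66, 3/11 · 1/120 = 1/440, 1/11 · 0 = 0; these sum to 83/264.
So P(r = 2 | data) = (28/165) / (83/264) = 224/415.

0.540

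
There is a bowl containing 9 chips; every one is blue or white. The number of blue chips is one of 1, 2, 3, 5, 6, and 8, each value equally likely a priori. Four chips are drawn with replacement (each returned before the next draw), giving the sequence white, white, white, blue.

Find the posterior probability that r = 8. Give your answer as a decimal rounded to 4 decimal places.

The likelihood of the observed sequence under each hypothesis: P(data | r = 1) = (8/9)(8/9)(8/9)(1/9) = 0.078037; P(data | r = 2) = (7/9)(7/9)(7/9)(2/9) = 0.10456; P(data | r = 3) = (6/9)(6/9)(6/9)(3/9) = 0.098765; P(data | r = 5) = (4/9)(4/9)(4/9)(5/9) = 0.048773; P(data | r = 6) = (3/9)(3/9)(3/9)(6/9) = 0.024691; P(data | r = 8) = (1/9)(1/9)(1/9)(8/9) = 0.0012193.
The prior-weighted likelihoods are 1/6 · 0.078037 = 0.013006, 1/6 · 0.10456 = 0.017426, 1/6 · 0.098765 = 0.016461, 1/6 · 0.048773 = 0.0081288, 1/6 · 0.024691 = 0.0041152, 1/6 · 0.0012193 = 0.00020322; with total 0.059341.
Hence P(r = 8 | data) = (0.00020322) / (0.059341) = 0.0034247.

0.0034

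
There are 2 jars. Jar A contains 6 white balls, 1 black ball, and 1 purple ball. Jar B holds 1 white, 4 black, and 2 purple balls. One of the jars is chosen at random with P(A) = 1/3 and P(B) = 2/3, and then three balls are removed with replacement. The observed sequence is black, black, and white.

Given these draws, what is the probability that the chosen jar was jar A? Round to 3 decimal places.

0.112

Compute the likelihood of the observed sequence for each case: P(data | jar A) = (1/8)(1/8)(6/8) = 0.011719; P(data | jar B) = (4/7)(4/7)(1/7) = 0.046647.
Weighting by the prior gives 1/3 · 0.011719 = 0.0039062, 2/3 · 0.046647 = 0.031098; these sum to 0.035004.
Hence P(jar A | data) = (0.0039062) / (0.035004) = 0.11159.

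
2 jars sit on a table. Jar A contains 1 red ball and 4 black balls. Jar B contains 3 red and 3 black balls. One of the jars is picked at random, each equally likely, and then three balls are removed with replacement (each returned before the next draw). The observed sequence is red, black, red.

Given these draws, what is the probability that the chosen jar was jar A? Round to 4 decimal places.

The likelihood of the observed sequence under each hypothesis: P(data | jar A) = (1/5)(4/5)(1/5) = 0.032; P(data | jar B) = (3/6)(3/6)(3/6) = 0.125.
Multiplying each by its prior: 1/2 · 0.032 = 0.016, 1/2 · 0.125 = 0.0625; these sum to 0.0785.
Therefore the posterior P(jar A | data) = (0.016) / (0.0785) = 0.20382.

0.2038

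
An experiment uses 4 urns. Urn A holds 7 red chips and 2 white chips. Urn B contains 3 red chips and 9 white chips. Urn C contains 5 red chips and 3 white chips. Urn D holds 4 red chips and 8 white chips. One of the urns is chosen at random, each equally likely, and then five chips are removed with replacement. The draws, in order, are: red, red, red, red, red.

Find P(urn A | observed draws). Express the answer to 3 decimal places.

0.739

Under each hypothesis, the probability of the observed sequence is: P(data | urn A) = (7/9)(7/9)(7/9)(7/9)(7/9) = 0.28463; P(data | urn B) = (3/12)(3/12)(3/12)(3/12)(3/12) = 0.00097656; P(data | urn C) = (5/8)(5/8)(5/8)(5/8)(5/8) = 0.095367; P(data | urn D) = (4/12)(4/12)(4/12)(4/12)(4/12) = 0.0041152.
The prior-weighted likelihoods are 1/4 · 0.28463 = 0.071157, 1/4 · 0.00097656 = 0.00024414, 1/4 · 0.095367 = 0.023842, 1/4 · 0.0041152 = 0.0010288; with total 0.096272.
Therefore the posterior P(urn A | data) = (0.071157) / (0.096272) = 0.73913.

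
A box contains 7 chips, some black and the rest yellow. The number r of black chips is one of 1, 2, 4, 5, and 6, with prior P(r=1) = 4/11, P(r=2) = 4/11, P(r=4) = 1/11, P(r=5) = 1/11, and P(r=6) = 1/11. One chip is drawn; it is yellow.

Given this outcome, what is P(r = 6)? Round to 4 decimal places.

0.0200

The likelihood of this draw under each hypothesis: P(data | r = 1) = (6/7) = 6/7; P(data | r = 2) = (5/7) = 5/7; P(data | r = 4) = (3/7) = 3/7; P(data | r = 5) = (2/7) = 2/7; P(data | r = 6) = (1/7) = 1/7.
The prior-weighted likelihoods are 4/11 · 6/7 = 24/77, 4/11 · 5/7 = 20/77, 1/11 · 3/7 = 3/77, 1/11 · 2/7 = 2/77, 1/11 · 1/7 = 1/77; summing to 50/77.
Therefore the posterior P(r = 6 | data) = (1/77) / (50/77) = 1/50.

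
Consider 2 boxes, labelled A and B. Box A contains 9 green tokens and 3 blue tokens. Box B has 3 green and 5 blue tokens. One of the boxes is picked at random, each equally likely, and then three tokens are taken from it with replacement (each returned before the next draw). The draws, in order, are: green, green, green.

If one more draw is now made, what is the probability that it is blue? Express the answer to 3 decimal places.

0.292

Compute the likelihood of the observed sequence for each case: P(data | box A) = (9/12)(9/12)(9/12) = 0.42188; P(data | box B) = (3/8)(3/8)(3/8) = 0.052734.
Weighting by the prior gives 1/2 · 0.42188 = 0.21094, 1/2 · 0.052734 = 0.026367; these sum to 0.2373.
Normalising, the posterior is P(box A | data) = 0.88889, P(box B | data) = 0.11111.
Averaging over the posterior, P(blue next | data) = (1/4)(0.88889) + (5/8)(0.11111) = 0.29167.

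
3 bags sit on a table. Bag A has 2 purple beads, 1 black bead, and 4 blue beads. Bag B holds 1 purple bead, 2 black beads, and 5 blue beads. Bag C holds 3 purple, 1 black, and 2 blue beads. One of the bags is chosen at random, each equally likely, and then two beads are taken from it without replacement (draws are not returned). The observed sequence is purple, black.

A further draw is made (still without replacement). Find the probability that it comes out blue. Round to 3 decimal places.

0.643

For each hypothesis, P(data | H) works out to: P(data | bag A) = (2/7)(1/6) = 1/21; P(data | bag B) = (1/8)(2/7) = 1/28; P(data | bag C) = (3/6)(1/5) = 1/10.
Multiplying each by its prior: 1/3 · 1/21 = 1/63, 1/3 · 1/28 = 1/84, 1/3 · 1/10 = 1/30; summing to 11/180.
Normalising, the posterior is P(bag A | data) = 20/77, P(bag B | data) = 15/77, P(bag C | data) = 6/11.
The predictive probability is P(blue next | data) = (4/5)(20/77) + (5/6)(15/77) + (1/2)(6/11) = 9/14.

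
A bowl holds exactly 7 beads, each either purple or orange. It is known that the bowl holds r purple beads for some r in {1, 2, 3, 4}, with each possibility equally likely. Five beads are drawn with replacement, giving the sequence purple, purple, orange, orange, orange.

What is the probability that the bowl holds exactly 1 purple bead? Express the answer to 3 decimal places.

0.125

For each hypothesis, P(data | H) works out to: P(data | r = 1) = (1/7)(1/7)(6/7)(6/7)(6/7) = 0.012852; P(data | r = 2) = (2/7)(2/7)(5/7)(5/7)(5/7) = 0.02975; P(data | r = 3) = (3/7)(3/7)(4/7)(4/7)(4/7) = 0.034271; P(data | r = 4) = (4/7)(4/7)(3/7)(3/7)(3/7) = 0.025704.
Weighting by the prior gives 1/4 · 0.012852 = 0.0032129, 1/4 · 0.02975 = 0.0074374, 1/4 · 0.034271 = 0.0085679, 1/4 · 0.025704 = 0.0064259; summing to 0.025644.
Therefore the posterior P(r = 1 | data) = (0.0032129) / (0.025644) = 0.12529.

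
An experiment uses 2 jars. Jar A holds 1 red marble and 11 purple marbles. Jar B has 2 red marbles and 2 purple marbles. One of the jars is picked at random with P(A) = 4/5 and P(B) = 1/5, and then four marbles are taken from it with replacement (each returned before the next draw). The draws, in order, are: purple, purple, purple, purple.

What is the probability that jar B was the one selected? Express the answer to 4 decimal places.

0.0217

The likelihood of the observed sequence under each hypothesis: P(data | jar A) = (11/12)(11/12)(11/12)(11/12) = 0.70607; P(data | jar B) = (2/4)(2/4)(2/4)(2/4) = 0.0625.
Multiplying each by its prior: 4/5 · 0.70607 = 0.56485, 1/5 · 0.0625 = 0.0125; these sum to 0.57735.
So P(jar B | data) = (0.0125) / (0.57735) = 0.021651.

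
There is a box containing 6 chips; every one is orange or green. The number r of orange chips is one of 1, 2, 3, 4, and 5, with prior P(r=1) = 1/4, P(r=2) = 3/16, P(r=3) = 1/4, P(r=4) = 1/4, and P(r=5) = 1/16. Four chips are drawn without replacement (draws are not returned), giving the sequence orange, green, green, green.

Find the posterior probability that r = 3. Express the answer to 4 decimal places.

0.1579

For each hypothesis, P(data | H) works out to: P(data | r = 1) = (1/6)(5/5)(4/4)(3/3) = 1/6; P(data | r = 2) = (2/6)(4/5)(3/4)(2/3) = 2/15; P(data | r = 3) = (3/6)(3/5)(2/4)(1/3) = 1/20; P(data | r = 4) = (4/6)(2/5)(1/4)(0/3) = 0; P(data | r = 5) = (5/6)(1/5)(0/4) = 0.
The prior-weighted likelihoods are 1/4 · 1/6 = 1/24, 3/16 · 2/15 = 1/40, 1/4 · 1/20 = 1/80, 1/4 · 0 = 0, 1/16 · 0 = 0; with total 19/240.
Therefore the posterior P(r = 3 | data) = (1/80) / (19/240) = 3/19.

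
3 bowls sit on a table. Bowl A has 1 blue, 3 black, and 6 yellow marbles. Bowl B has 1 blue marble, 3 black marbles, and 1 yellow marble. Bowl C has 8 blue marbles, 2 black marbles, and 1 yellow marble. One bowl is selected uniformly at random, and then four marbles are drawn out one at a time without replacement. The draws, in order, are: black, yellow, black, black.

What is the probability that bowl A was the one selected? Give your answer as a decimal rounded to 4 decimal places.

Under each hypothesis, the probability of the observed sequence is: P(data | bowl A) = (3/10)(6/9)(2/8)(1/7) = 1/140; P(data | bowl B) = (3/5)(1/4)(2/3)(1/2) = 1/20; P(data | bowl C) = (2/11)(1/10)(1/9)(0/8) = 0.
The prior-weighted likelihoods are 1/3 · 1/140 = 1/420, 1/3 · 1/20 = 1/60, 1/3 · 0 = 0; these sum to 2/105.
Therefore the posterior P(bowl A | data) = (1/420) / (2/105) = 1/8.

0.1250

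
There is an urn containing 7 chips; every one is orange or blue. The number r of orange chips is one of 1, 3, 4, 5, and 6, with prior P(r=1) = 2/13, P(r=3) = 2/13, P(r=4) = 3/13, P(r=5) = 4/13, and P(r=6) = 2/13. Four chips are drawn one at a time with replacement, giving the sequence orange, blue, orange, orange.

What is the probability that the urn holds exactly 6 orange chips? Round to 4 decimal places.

0.1932

Under each hypothesis, the probability of the observed sequence is: P(data | r = 1) = (1/7)(6/7)(1/7)(1/7) = 0.002499; P(data | r = 3) = (3/7)(4/7)(3/7)(3/7) = 0.044981; P(data | r = 4) = (4/7)(3/7)(4/7)(4/7) = 0.079967; P(data | r = 5) = (5/7)(2/7)(5/7)(5/7) = 0.10412; P(data | r = 6) = (6/7)(1/7)(6/7)(6/7) = 0.089963.
The prior-weighted likelihoods are 2/13 · 0.002499 = 0.00038446, 2/13 · 0.044981 = 0.0069202, 3/13 · 0.079967 = 0.018454, 4/13 · 0.10412 = 0.032038, 2/13 · 0.089963 = 0.01384; summing to 0.071637.
So P(r = 6 | data) = (0.01384) / (0.071637) = 0.1932.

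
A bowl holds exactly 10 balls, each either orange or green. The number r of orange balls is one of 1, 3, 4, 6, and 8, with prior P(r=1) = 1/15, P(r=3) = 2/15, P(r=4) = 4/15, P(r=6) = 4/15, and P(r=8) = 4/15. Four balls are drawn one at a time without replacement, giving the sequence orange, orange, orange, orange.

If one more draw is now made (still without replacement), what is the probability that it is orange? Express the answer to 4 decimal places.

The likelihood of the observed sequence under each hypothesis: P(data | r = 1) = (1/10)(0/9) = 0; P(data | r = 3) = (3/10)(2/9)(1/8)(0/7) = 0; P(data | r = 4) = (4/10)(3/9)(2/8)(1/7) = 0.0047619; P(data | r = 6) = (6/10)(5/9)(4/8)(3/7) = 0.071429; P(data | r = 8) = (8/10)(7/9)(6/8)(5/7) = 0.33333.
Weighting by the prior gives 1/15 · 0 = 0, 2/15 · 0 = 0, 4/15 · 0.0047619 = 0.0012698, 4/15 · 0.071429 = 0.019048, 4/15 · 0.33333 = 0.088889; these sum to 0.10921.
Normalising, the posterior is P(r = 1 | data) = 0, P(r = 3 | data) = 0, P(r = 4 | data) = 0.011628, P(r = 6 | data) = 0.17442, P(r = 8 | data) = 0.81395.
The predictive probability is P(orange next | data) = (0)(0.011628) + (1/3)(0.17442) + (2/3)(0.81395) = 0.60078.

0.6008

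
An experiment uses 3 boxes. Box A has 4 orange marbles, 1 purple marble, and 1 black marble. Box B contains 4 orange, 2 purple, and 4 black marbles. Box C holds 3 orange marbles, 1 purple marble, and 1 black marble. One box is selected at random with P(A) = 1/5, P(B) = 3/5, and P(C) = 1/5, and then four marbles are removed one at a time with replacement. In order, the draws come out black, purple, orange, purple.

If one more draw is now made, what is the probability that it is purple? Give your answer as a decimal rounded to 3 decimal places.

0.196

For each hypothesis, P(data | H) works out to: P(data | box A) = (1/6)(1/6)(4/6)(1/6) = 0.0030864; P(data | box B) = (4/10)(2/10)(4/10)(2/10) = 0.0064; P(data | box C) = (1/5)(1/5)(3/5)(1/5) = 0.0048.
Weighting by the prior gives 1/5 · 0.0030864 = 0.00061728, 3/5 · 0.0064 = 0.00384, 1/5 · 0.0048 = 0.00096; summing to 0.0054173.
The posterior is then P(box A | data) = 0.11395, P(box B | data) = 0.70884, P(box C | data) = 0.17721.
Averaging over the posterior, P(purple next | data) = (1/6)(0.11395) + (1/5)(0.70884) + (1/5)(0.17721) = 0.1962.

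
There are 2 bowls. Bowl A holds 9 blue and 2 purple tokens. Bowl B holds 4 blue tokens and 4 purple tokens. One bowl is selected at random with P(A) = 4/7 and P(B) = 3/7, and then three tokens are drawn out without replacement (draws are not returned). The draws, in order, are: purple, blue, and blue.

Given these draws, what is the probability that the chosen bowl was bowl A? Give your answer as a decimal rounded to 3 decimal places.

Compute the likelihood of the observed sequence for each case: P(data | bowl A) = (2/11)(9/10)(8/9) = 0.14545; P(data | bowl B) = (4/8)(4/7)(3/6) = 0.14286.
Weighting by the prior gives 4/7 · 0.14545 = 0.083117, 3/7 · 0.14286 = 0.061224; with total 0.14434.
Therefore the posterior P(bowl A | data) = (0.083117) / (0.14434) = 0.57584.

0.576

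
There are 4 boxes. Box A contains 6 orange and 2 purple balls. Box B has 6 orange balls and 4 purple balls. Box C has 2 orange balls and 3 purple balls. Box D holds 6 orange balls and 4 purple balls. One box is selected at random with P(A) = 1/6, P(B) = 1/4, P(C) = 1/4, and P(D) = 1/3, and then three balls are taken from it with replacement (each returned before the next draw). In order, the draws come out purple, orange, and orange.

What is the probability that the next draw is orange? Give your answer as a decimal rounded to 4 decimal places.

0.5902

Compute the likelihood of the observed sequence for each case: P(data | box A) = (2/8)(6/8)(6/8) = 0.14062; P(data | box B) = (4/10)(6/10)(6/10) = 0.144; P(data | box C) = (3/5)(2/5)(2/5) = 0.096; P(data | box D) = (4/10)(6/10)(6/10) = 0.144.
Multiplying each by its prior: 1/6 · 0.14062 = 0.023438, 1/4 · 0.144 = 0.036, 1/4 · 0.096 = 0.024, 1/3 · 0.144 = 0.048; with total 0.13144.
The posterior is then P(box A | data) = 0.17832, P(box B | data) = 0.27389, P(box C | data) = 0.1826, P(box D | data) = 0.36519.
Averaging over the posterior, P(orange next | data) = (3/4)(0.17832) + (3/5)(0.27389) + (2/5)(0.1826) + (3/5)(0.36519) = 0.59023.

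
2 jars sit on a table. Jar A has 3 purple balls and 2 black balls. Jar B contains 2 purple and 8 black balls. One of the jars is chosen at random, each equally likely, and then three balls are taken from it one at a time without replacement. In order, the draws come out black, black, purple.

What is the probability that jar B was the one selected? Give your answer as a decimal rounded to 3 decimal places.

0.609

Under each hypothesis, the probability of the observed sequence is: P(data | jar A) = (2/5)(1/4)(3/3) = 1/10; P(data | jar B) = (8/10)(7/9)(2/8) = 7/45.
Weighting by the prior gives 1/2 · 1/10 = 1/20, 1/2 · 7/45 = 7/90; these sum to 23/180.
Hence P(jar B | data) = (7/90) / (23/180) = 14/23.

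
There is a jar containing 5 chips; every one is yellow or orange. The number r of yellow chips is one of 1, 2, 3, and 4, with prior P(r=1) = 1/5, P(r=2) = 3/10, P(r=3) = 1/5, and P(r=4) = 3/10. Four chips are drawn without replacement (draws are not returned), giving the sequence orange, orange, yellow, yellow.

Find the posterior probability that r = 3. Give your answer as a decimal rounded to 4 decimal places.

Compute the likelihood of the observed sequence for each case: P(data | r = 1) = (4/5)(3/4)(1/3)(0/2) = 0; P(data | r = 2) = (3/5)(2/4)(2/3)(1/2) = 1/10; P(data | r = 3) = (2/5)(1/4)(3/3)(2/2) = 1/10; P(data | r = 4) = (1/5)(0/4) = 0.
Weighting by the prior gives 1/5 · 0 = 0, 3/10 · 1/10 = 3/100, 1/5 · 1/10 = 1/50, 3/10 · 0 = 0; these sum to 1/20.
By Bayes' rule, P(r = 3 | data) = (1/50) / (1/20) = 2/5.

0.4000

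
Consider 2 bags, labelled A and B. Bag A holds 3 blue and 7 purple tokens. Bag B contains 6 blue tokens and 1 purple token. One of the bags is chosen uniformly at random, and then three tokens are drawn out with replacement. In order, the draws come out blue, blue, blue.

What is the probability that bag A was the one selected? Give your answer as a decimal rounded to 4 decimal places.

Under each hypothesis, the probability of the observed sequence is: P(data | bag A) = (3/10)(3/10)(3/10) = 0.027; P(data | bag B) = (6/7)(6/7)(6/7) = 0.62974.
Multiplying each by its prior: 1/2 · 0.027 = 0.0135, 1/2 · 0.62974 = 0.31487; these sum to 0.32837.
By Bayes' rule, P(bag A | data) = (0.0135) / (0.32837) = 0.041112.

0.0411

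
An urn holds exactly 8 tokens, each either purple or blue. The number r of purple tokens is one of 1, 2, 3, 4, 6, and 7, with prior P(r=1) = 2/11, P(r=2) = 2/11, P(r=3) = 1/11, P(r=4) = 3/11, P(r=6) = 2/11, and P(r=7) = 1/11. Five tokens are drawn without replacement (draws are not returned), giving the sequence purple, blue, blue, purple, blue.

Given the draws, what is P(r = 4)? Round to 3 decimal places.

0.507

For each hypothesis, P(data | H) works out to: P(data | r = 1) = (1/8)(7/7)(6/6)(0/5) = 0; P(data | r = 2) = (2/8)(6/7)(5/6)(1/5)(4/4) = 0.035714; P(data | r = 3) = (3/8)(5/7)(4/6)(2/5)(3/4) = 0.053571; P(data | r = 4) = (4/8)(4/7)(3/6)(3/5)(2/4) = 0.042857; P(data | r = 6) = (6/8)(2/7)(1/6)(5/5)(0/4) = 0; P(data | r = 7) = (7/8)(1/7)(0/6) = 0.
Multiplying each by its prior: 2/11 · 0 = 0, 2/11 · 0.035714 = 0.0064935, 1/11 · 0.053571 = 0.0048701, 3/11 · 0.042857 = 0.011688, 2/11 · 0 = 0, 1/11 · 0 = 0; summing to 0.023052.
Therefore the posterior P(r = 4 | data) = (0.011688) / (0.023052) = 0.50704.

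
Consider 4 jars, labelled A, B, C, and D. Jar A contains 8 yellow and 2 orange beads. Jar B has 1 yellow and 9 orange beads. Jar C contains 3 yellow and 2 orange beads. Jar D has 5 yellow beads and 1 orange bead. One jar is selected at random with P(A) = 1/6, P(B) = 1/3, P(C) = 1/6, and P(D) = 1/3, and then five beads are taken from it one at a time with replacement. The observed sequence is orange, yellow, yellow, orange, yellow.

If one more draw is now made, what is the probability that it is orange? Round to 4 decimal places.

The likelihood of the observed sequence under each hypothesis: P(data | jar A) = (2/10)(8/10)(8/10)(2/10)(8/10) = 0.02048; P(data | jar B) = (9/10)(1/10)(1/10)(9/10)(1/10) = 0.00081; P(data | jar C) = (2/5)(3/5)(3/5)(2/5)(3/5) = 0.03456; P(data | jar D) = (1/6)(5/6)(5/6)(1/6)(5/6) = 0.016075.
Multiplying each by its prior: 1/6 · 0.02048 = 0.0034133, 1/3 · 0.00081 = 0.00027, 1/6 · 0.03456 = 0.00576, 1/3 · 0.016075 = 0.0053584; with total 0.014802.
Dividing through by the total gives posterior P(jar A | data) = 0.2306, P(jar B | data) = 0.018241, P(jar C | data) = 0.38914, P(jar D | data) = 0.36201.
Averaging over the posterior, P(orange next | data) = (1/5)(0.2306) + (9/10)(0.018241) + (2/5)(0.38914) + (1/6)(0.36201) = 0.27853.

0.2785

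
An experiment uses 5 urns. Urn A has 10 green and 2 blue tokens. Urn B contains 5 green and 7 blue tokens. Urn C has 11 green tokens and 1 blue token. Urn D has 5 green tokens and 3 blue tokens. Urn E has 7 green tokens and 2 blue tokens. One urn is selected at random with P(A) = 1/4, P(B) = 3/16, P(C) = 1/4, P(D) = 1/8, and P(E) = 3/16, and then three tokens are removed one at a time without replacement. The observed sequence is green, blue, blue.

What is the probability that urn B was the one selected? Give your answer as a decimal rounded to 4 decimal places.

The likelihood of the observed sequence under each hypothesis: P(data | urn A) = (10/12)(2/11)(1/10) = 0.015152; P(data | urn B) = (5/12)(7/11)(6/10) = 0.15909; P(data | urn C) = (11/12)(1/11)(0/10) = 0; P(data | urn D) = (5/8)(3/7)(2/6) = 0.089286; P(data | urn E) = (7/9)(2/8)(1/7) = 0.027778.
The prior-weighted likelihoods are 1/4 · 0.015152 = 0.0037879, 3/16 · 0.15909 = 0.02983, 1/4 · 0 = 0, 1/8 · 0.089286 = 0.011161, 3/16 · 0.027778 = 0.0052083; summing to 0.049986.
So P(urn B | data) = (0.02983) / (0.049986) = 0.59675.

0.5968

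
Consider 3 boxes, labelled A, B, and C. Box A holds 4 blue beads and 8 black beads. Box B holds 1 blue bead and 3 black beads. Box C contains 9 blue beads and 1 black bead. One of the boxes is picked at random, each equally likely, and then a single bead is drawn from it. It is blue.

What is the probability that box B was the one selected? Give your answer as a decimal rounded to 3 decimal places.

The likelihood of this draw under each hypothesis: P(data | box A) = (4/12) = 1/3; P(data | box B) = (1/4) = 1/4; P(data | box C) = (9/10) = 9/10.
The prior-weighted likelihoods are 1/3 · 1/3 = 1/9, 1/3 · 1/4 = 1/12, 1/3 · 9/10 = 3/10; summing to 89/180.
Therefore the posterior P(box B | data) = (1/12) / (89/180) = 15/89.

0.169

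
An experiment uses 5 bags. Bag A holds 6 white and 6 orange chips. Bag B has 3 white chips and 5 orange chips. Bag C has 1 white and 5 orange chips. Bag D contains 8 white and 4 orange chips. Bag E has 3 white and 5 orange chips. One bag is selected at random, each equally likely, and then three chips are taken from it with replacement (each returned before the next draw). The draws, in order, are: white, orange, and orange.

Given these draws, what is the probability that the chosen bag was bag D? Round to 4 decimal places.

0.1219

For each hypothesis, P(data | H) works out to: P(data | bag A) = (6/12)(6/12)(6/12) = 0.125; P(data | bag B) = (3/8)(5/8)(5/8) = 0.14648; P(data | bag C) = (1/6)(5/6)(5/6) = 0.11574; P(data | bag D) = (8/12)(4/12)(4/12) = 0.074074; P(data | bag E) = (3/8)(5/8)(5/8) = 0.14648.
The prior-weighted likelihoods are 1/5 · 0.125 = 0.025, 1/5 · 0.14648 = 0.029297, 1/5 · 0.11574 = 0.023148, 1/5 · 0.074074 = 0.014815, 1/5 · 0.14648 = 0.029297; summing to 0.12156.
By Bayes' rule, P(bag D | data) = (0.014815) / (0.12156) = 0.12188.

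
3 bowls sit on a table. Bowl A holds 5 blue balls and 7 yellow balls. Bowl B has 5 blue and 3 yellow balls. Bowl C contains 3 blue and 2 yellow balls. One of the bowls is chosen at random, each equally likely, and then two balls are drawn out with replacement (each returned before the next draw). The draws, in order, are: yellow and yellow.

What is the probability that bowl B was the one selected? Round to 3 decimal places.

0.219

The likelihood of the observed sequence under each hypothesis: P(data | bowl A) = (7/12)(7/12) = 0.34028; P(data | bowl B) = (3/8)(3/8) = 0.14062; P(data | bowl C) = (2/5)(2/5) = 0.16.
Multiplying each by its prior: 1/3 · 0.34028 = 0.11343, 1/3 · 0.14062 = 0.046875, 1/3 · 0.16 = 0.053333; summing to 0.21363.
Therefore the posterior P(bowl B | data) = (0.046875) / (0.21363) = 0.21942.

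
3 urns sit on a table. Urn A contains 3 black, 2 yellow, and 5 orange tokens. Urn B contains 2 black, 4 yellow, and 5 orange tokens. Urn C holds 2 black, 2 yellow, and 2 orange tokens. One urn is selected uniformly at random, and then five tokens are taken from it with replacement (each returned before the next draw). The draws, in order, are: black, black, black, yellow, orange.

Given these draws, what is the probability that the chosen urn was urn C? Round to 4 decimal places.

For each hypothesis, P(data | H) works out to: P(data | urn A) = (3/10)(3/10)(3/10)(2/10)(5/10) = 0.0027; P(data | urn B) = (2/11)(2/11)(2/11)(4/11)(5/11) = 0.00099347; P(data | urn C) = (2/6)(2/6)(2/6)(2/6)(2/6) = 0.0041152.
The prior-weighted likelihoods are 1/3 · 0.0027 = 0.0009, 1/3 · 0.00099347 = 0.00033116, 1/3 · 0.0041152 = 0.0013717; with total 0.0026029.
Therefore the posterior P(urn C | data) = (0.0013717) / (0.0026029) = 0.52701.

0.5270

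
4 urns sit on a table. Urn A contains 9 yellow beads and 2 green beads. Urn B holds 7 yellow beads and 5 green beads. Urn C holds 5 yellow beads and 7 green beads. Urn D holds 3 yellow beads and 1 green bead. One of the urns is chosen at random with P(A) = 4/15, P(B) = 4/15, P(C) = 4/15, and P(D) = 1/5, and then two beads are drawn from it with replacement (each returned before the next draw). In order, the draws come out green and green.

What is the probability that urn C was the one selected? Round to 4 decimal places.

0.5730

The likelihood of the observed sequence under each hypothesis: P(data | urn A) = (2/11)(2/11) = 0.033058; P(data | urn B) = (5/12)(5/12) = 0.17361; P(data | urn C) = (7/12)(7/12) = 0.34028; P(data | urn D) = (1/4)(1/4) = 0.0625.
Multiplying each by its prior: 4/15 · 0.033058 = 0.0088154, 4/15 · 0.17361 = 0.046296, 4/15 · 0.34028 = 0.090741, 1/5 · 0.0625 = 0.0125; these sum to 0.15835.
By Bayes' rule, P(urn C | data) = (0.090741) / (0.15835) = 0.57303.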